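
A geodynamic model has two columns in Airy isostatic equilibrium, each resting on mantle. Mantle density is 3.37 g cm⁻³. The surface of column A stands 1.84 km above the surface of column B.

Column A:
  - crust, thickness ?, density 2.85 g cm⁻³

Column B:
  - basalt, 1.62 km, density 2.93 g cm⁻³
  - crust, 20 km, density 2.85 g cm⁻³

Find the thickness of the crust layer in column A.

33.3 km

Take the compensation level at the base of the deeper column (depth z_c below the surface of column A) and equate Σ ρ_i t_i down to z_c; mantle fills any gap and the z_c terms cancel.
Column A: x×2.85 + (z_c − 0 − x)×3.37
Column B: 1.84×0 + 1.62×2.93 + 20×2.85 + (z_c − 1.84 − 21.62)×3.37
The z_c×3.37 term appears on both sides and cancels. Collect the known terms of each column as K = Σ(ρt)_known − 3.37 × (depth of known layers): K_A = 0 − 3.37×0 = 0; K_B = 61.7466 − 3.37×(1.84 + 21.62) = −17.3136.
Balance: K_A − x×(3.37 − 2.85) = K_B, so x = (K_A − K_B)/(3.37 − 2.85) = 17.3136/0.52 = 33.3 km.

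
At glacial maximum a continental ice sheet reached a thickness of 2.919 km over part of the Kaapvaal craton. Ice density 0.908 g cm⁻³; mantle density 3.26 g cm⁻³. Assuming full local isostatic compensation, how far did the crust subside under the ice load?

By Archimedes' principle applied to the lithosphere: the ice load ρ_ice t is balanced by mantle displaced below, ρ_m s.
s = t ρ_ice / ρ_m = 2.919 km × 0.908/3.26 = 0.813 km.

0.813 km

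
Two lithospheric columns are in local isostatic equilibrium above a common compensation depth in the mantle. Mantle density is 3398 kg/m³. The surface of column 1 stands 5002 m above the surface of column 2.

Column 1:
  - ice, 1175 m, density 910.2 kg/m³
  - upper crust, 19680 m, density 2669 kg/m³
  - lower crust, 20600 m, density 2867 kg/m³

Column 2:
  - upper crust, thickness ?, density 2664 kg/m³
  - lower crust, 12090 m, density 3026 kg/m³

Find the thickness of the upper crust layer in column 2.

9150 m

Take the compensation level at the base of the deeper column (depth z_c below the surface of column 1) and equate Σ ρ_i t_i down to z_c; mantle fills any gap and the z_c terms cancel.
Column 1: 1175×910.2 + 19680×2669 + 20600×2867 + (z_c − 41455)×3398
Column 2: 5002×0 + x×2664 + 12090×3026 + (z_c − 5002 − 12090 − x)×3398
The z_c×3398 term appears on both sides and cancels. Collect the known terms of each column as K = Σ(ρt)_known − 3398 × (depth of known layers): K_1 = 112655605 − 3398×41455 = −28208485; K_2 = 36584340 − 3398×(5002 + 12090) = −21494276.
Balance: K_1 = K_2 − x×(3398 − 2664), so x = (K_2 − K_1)/(3398 − 2664) = 6714210/734 = 9150 m.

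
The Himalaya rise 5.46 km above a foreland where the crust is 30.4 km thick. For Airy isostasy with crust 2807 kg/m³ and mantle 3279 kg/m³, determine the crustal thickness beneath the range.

68.3 km

Root depth r = h ρ_c / (ρ_m − ρ_c) = 5.46 km × 2807 / 472 = 32.47 km.
Total thickness = T + h + r = 30.4 km + 5.46 km + 32.47 km = 68.3 km.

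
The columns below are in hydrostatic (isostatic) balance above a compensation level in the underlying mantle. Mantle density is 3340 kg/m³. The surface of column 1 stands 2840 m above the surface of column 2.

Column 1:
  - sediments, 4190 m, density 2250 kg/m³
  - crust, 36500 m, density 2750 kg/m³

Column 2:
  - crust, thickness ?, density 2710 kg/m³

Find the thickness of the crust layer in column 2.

26400 m

Take the compensation level at the base of the deeper column (depth z_c below the surface of column 1) and equate Σ ρ_i t_i down to z_c; mantle fills any gap and the z_c terms cancel.
Column 1: 4190×2250 + 36500×2750 + (z_c − 40690)×3340
Column 2: 2840×0 + x×2710 + (z_c − 2840 − 0 − x)×3340
The z_c×3340 term appears on both sides and cancels. Collect the known terms of each column as K = Σ(ρt)_known − 3340 × (depth of known layers): K_1 = 109802500 − 3340×40690 = −26102100; K_2 = 0 − 3340×(2840 + 0) = −9485600.
Balance: K_1 = K_2 − x×(3340 − 2710), so x = (K_2 − K_1)/(3340 − 2710) = 16616500/630 = 26400 m.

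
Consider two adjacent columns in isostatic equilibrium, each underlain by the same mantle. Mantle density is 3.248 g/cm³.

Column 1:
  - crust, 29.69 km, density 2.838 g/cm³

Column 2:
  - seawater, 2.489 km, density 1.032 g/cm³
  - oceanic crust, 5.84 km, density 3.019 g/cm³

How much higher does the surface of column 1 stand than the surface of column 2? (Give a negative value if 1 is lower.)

For any compensation level in the mantle, the mantle terms cancel and isostasy reduces to e = (Σt_1 − Σt_2) − (Σ(ρt)_1 − Σ(ρt)_2) / ρ_m.
Σt_1 = 29.69 km; Σt_2 = 8.329 km; Σ(ρt)_1 = 84.26022; Σ(ρt)_2 = 20.199608 (in km·g/cm³).
e = (29.69 − 8.329) − (84.26022 − 20.199608) / 3.248 = 1.64 km.

1.64 km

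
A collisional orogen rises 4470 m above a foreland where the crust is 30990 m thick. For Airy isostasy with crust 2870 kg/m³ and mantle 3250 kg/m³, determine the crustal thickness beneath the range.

Root depth r = h ρ_c / (ρ_m − ρ_c) = 4470 m × 2870 / 380 = 33760 m.
Total thickness = T + h + r = 30990 m + 4470 m + 33760 m = 69200 m.

69200 m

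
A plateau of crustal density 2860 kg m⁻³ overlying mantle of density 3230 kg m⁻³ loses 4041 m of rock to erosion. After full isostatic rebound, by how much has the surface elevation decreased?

463 m

Rebound u = e ρ_c/ρ_m = 4041 m × 2860/3230 = 3578 m.
Net surface drop = e − u = 4041 m − 3578 m = e (ρ_m − ρ_c)/ρ_m = 463 m.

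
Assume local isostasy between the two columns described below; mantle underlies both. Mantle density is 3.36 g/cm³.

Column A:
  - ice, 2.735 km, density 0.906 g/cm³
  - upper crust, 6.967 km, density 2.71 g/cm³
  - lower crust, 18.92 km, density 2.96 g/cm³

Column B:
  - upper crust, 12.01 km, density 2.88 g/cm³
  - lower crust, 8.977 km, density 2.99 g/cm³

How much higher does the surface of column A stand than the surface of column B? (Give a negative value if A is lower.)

For any compensation level in the mantle, the mantle terms cancel and isostasy reduces to e = (Σt_A − Σt_B) − (Σ(ρt)_A − Σ(ρt)_B) / ρ_m.
Σt_A = 28.622 km; Σt_B = 20.987 km; Σ(ρt)_A = 77.36168; Σ(ρt)_B = 61.43003 (in km·g/cm³).
e = (28.622 − 20.987) − (77.36168 − 61.43003) / 3.36 = 2.89 km.

2.89 km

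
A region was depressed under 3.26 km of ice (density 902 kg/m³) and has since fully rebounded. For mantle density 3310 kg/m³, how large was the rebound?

0.888 km

Removing the load lets mantle flow back in; uplift u satisfies ρ_ice t = ρ_m u.
u = t ρ_ice/ρ_m = 3.26 km × 902/3310 = 0.888 km.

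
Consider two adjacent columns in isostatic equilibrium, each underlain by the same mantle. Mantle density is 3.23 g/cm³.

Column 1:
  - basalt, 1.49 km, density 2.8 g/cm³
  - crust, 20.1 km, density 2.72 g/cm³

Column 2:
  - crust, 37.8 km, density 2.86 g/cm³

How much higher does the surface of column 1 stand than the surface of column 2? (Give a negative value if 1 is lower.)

−0.958 km

For any compensation level in the mantle, the mantle terms cancel and isostasy reduces to e = (Σt_1 − Σt_2) − (Σ(ρt)_1 − Σ(ρt)_2) / ρ_m.
Σt_1 = 21.59 km; Σt_2 = 37.8 km; Σ(ρt)_1 = 58.844; Σ(ρt)_2 = 108.108 (in km·g/cm³).
e = (21.59 − 37.8) − (58.844 − 108.108) / 3.23 = −0.958 km.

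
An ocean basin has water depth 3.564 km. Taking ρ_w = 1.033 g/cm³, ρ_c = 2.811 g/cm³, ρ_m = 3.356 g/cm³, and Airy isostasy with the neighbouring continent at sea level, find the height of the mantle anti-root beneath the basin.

11.6 km

For local isostatic compensation: replacing crust with seawater at the top is compensated by replacing crust with mantle at the base: d (ρ_c − ρ_w) = a (ρ_m − ρ_c).
a = d (ρ_c − ρ_w)/(ρ_m − ρ_c) = 3.564 km × 1.778/0.545 = 11.6 km.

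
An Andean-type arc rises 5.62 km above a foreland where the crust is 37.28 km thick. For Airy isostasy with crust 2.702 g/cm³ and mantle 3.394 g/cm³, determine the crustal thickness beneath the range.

Root depth r = h ρ_c / (ρ_m − ρ_c) = 5.62 km × 2.702 / 0.692 = 21.94 km.
Total thickness = T + h + r = 37.28 km + 5.62 km + 21.94 km = 64.8 km.

64.8 km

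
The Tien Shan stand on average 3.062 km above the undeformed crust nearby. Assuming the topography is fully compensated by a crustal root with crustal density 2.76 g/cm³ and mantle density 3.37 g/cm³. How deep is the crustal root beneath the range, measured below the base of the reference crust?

13.9 km

For local isostatic compensation: the weight of the topography is balanced by the buoyancy of the root, ρ_c h = (ρ_m − ρ_c) r.
r = h · ρ_c / (ρ_m − ρ_c) = 3.062 km × 2.76 / (3.37 − 2.76) = 13.9 km.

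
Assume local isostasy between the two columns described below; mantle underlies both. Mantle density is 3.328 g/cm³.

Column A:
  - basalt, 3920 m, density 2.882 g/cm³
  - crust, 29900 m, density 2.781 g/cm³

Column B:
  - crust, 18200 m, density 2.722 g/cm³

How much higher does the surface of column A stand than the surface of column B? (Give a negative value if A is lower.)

2130 m

For any compensation level in the mantle, the mantle terms cancel and isostasy reduces to e = (Σt_A − Σt_B) − (Σ(ρt)_A − Σ(ρt)_B) / ρ_m.
Σt_A = 33820 m; Σt_B = 18200 m; Σ(ρt)_A = 94449.34; Σ(ρt)_B = 49540.4 (in m·g/cm³).
e = (33820 − 18200) − (94449.34 − 49540.4) / 3.328 = 2130 m.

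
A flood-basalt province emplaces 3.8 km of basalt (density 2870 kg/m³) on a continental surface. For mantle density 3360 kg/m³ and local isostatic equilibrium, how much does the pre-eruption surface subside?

Subaerial loading: s = t ρ_load / ρ_m.
s = 3.8 km × 2870/3360 = 3.25 km.

3.25 km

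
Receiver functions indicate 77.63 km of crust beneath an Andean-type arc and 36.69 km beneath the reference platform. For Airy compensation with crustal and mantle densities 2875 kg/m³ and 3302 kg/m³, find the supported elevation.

Excess crust Δ = 77.63 km − 36.69 km = 40.94 km, split between elevation h and root r with h + r = Δ.
Airy balance ρ_c h = (ρ_m − ρ_c) r gives r = h ρ_c/(ρ_m − ρ_c), so h (1 + ρ_c/(ρ_m − ρ_c)) = Δ, i.e. h = Δ (ρ_m − ρ_c)/ρ_m.
h = 40.94 km × 427/3302 = 5.29 km.

5.29 km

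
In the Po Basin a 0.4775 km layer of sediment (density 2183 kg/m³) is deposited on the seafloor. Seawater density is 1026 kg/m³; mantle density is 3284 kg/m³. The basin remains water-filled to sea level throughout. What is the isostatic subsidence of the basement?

Submarine loading: the sediment displaces seawater, and the subsidence is in turn flooded, so s (ρ_m − ρ_w) = t (ρ_sed − ρ_w).
s = 0.4775 km × (2183 − 1026) / (3284 − 1026) = 0.245 km.

0.245 km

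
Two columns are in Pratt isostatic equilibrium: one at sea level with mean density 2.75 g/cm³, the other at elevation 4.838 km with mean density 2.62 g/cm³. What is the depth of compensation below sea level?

ρ_ref D = ρ (D + h) → D (ρ_ref − ρ) = ρ h.
D = ρ h/(ρ_ref − ρ) = 2.62 × 4.838 km/(2.75 − 2.62) = 97.5 km.

97.5 km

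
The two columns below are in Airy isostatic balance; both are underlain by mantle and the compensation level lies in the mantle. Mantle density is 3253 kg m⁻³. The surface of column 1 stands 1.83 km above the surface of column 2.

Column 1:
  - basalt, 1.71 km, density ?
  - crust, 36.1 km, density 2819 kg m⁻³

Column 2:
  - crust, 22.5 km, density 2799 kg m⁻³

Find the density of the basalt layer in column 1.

Take the compensation level at the base of the deeper column (depth z_c below the surface of column 1) and equate Σ ρ_i t_i down to z_c; mantle fills any gap and the z_c terms cancel.
Column 1: 1.71×ρ + 36.1×2819 + (z_c − 37.81)×3253
Column 2: 1.83×0 + 22.5×2799 + (z_c − 1.83 − 22.5)×3253
The z_c×3253 term appears on both sides and cancels. Collect the known terms of each column as K = Σ(ρt)_known − 3253 × (depth of known layers): K_1 = 101765.9 − 3253×37.81 = −21230.03; K_2 = 62977.5 − 3253×(1.83 + 22.5) = −16167.99.
Balance: K_1 + 1.71×ρ = K_2, so ρ = (K_2 − K_1)/1.71 = 5062.04/1.71 = 2960 kg m⁻³.

2960 kg m⁻³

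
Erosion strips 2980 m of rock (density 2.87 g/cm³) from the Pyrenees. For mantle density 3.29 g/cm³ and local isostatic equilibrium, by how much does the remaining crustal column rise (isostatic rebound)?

Unloading: uplift u = e ρ_c/ρ_m = 2980 m × 2.87/3.29 = 2600 m.

2600 m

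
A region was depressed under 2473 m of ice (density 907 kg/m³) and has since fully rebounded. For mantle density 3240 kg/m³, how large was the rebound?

Removing the load lets mantle flow back in; uplift u satisfies ρ_ice t = ρ_m u.
u = t ρ_ice/ρ_m = 2473 m × 907/3240 = 692 m.

692 m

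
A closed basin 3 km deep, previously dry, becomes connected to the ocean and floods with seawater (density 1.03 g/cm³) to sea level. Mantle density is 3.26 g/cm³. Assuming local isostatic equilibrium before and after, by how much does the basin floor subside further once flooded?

After flooding the water column is d + s deep. Its weight must equal the weight of mantle displaced by the extra subsidence s: (d + s) ρ_w = s ρ_m.
s = d ρ_w / (ρ_m − ρ_w) = 3 km × 1.03/(3.26 − 1.03) = 1.39 km.

1.39 km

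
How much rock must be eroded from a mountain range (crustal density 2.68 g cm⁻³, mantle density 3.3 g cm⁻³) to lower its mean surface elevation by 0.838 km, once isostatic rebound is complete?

Net drop Δ = e − u = e − e ρ_c/ρ_m = e (ρ_m − ρ_c)/ρ_m.
e = Δ ρ_m/(ρ_m − ρ_c) = 0.838 km × 3.3/0.62 = 4.46 km.

4.46 km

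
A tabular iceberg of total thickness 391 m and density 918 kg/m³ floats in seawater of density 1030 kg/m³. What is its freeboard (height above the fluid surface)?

42.5 m

Floating equilibrium: submerged depth d = t ρ_obj/ρ_fluid = 391 m × 918/1030 = 348.5 m.
Freeboard = t − d = 391 m − 348.5 m = 42.5 m.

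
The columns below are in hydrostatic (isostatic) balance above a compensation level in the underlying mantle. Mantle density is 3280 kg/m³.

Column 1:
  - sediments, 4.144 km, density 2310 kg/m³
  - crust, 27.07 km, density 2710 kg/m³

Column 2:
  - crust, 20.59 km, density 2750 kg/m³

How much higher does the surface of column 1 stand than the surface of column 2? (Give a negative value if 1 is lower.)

For any compensation level in the mantle, the mantle terms cancel and isostasy reduces to e = (Σt_1 − Σt_2) − (Σ(ρt)_1 − Σ(ρt)_2) / ρ_m.
Σt_1 = 31.214 km; Σt_2 = 20.59 km; Σ(ρt)_1 = 82932.34; Σ(ρt)_2 = 56622.5 (in km·kg/m³).
e = (31.214 − 20.59) − (82932.34 − 56622.5) / 3280 = 2.6 km.

2.6 km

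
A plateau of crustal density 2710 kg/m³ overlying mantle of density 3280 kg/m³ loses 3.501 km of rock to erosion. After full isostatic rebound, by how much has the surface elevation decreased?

Rebound u = e ρ_c/ρ_m = 3.501 km × 2710/3280 = 2.893 km.
Net surface drop = e − u = 3.501 km − 2.893 km = e (ρ_m − ρ_c)/ρ_m = 0.608 km.

0.608 km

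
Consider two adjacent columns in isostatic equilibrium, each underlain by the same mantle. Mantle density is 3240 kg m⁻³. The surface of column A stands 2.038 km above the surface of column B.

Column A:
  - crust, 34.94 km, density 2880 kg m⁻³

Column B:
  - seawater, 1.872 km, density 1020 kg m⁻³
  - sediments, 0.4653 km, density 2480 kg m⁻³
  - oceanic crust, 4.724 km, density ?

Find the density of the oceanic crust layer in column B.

2930 kg m⁻³

Take the compensation level at the base of the deeper column (depth z_c below the surface of column A) and equate Σ ρ_i t_i down to z_c; mantle fills any gap and the z_c terms cancel.
Column A: 34.94×2880 + (z_c − 34.94)×3240
Column B: 2.038×0 + 1.872×1020 + 0.4653×2480 + 4.724×ρ + (z_c − 2.038 − 7.0613)×3240
The z_c×3240 term appears on both sides and cancels. Collect the known terms of each column as K = Σ(ρt)_known − 3240 × (depth of known layers): K_A = 100627.2 − 3240×34.94 = −12578.4; K_B = 3063.384 − 3240×(2.038 + 7.0613) = −26418.348.
Balance: K_A = K_B + 4.724×ρ, so ρ = (K_A − K_B)/4.724 = 13839.9/4.724 = 2930 kg m⁻³.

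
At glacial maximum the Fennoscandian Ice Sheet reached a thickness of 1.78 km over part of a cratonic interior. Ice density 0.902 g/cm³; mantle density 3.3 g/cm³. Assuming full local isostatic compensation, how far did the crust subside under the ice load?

For local isostatic compensation: the ice load ρ_ice t is balanced by mantle displaced below, ρ_m s.
s = t ρ_ice / ρ_m = 1.78 km × 0.902/3.3 = 0.487 km.

0.487 km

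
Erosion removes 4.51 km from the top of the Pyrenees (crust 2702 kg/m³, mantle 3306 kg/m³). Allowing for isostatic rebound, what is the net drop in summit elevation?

Rebound u = e ρ_c/ρ_m = 4.51 km × 2702/3306 = 3.686 km.
Net surface drop = e − u = 4.51 km − 3.686 km = e (ρ_m − ρ_c)/ρ_m = 0.824 km.

0.824 km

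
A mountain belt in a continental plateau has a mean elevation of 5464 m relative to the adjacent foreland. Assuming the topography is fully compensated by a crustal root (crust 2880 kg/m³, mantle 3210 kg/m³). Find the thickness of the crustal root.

In Airy isostatic equilibrium: the weight of the topography is balanced by the buoyancy of the root, ρ_c h = (ρ_m − ρ_c) r.
r = h · ρ_c / (ρ_m − ρ_c) = 5464 m × 2880 / (3210 − 2880) = 47700 m.

47700 m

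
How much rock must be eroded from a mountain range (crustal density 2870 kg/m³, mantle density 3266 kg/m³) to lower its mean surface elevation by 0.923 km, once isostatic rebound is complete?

Net drop Δ = e − u = e − e ρ_c/ρ_m = e (ρ_m − ρ_c)/ρ_m.
e = Δ ρ_m/(ρ_m − ρ_c) = 0.923 km × 3266/396 = 7.61 km.

7.61 km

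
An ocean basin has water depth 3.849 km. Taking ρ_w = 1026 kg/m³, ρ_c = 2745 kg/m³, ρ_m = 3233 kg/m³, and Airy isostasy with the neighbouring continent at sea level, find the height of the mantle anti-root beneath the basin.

For local isostatic compensation: replacing crust with seawater at the top is compensated by replacing crust with mantle at the base: d (ρ_c − ρ_w) = a (ρ_m − ρ_c).
a = d (ρ_c − ρ_w)/(ρ_m − ρ_c) = 3.849 km × 1719/488 = 13.6 km.

13.6 km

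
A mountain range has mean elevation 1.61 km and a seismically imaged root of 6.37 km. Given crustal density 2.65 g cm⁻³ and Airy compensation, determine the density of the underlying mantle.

3.32 g cm⁻³

Airy balance: ρ_c h = (ρ_m − ρ_c) r → ρ_m = ρ_c (1 + h/r).
ρ_m = 2.65 × (1 + 1.61 km/6.37 km) = 3.32 g cm⁻³.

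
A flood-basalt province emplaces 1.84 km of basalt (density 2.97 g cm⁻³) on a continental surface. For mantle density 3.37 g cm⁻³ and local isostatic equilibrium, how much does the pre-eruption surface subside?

Subaerial loading: s = t ρ_load / ρ_m.
s = 1.84 km × 2.97/3.37 = 1.62 km.

1.62 km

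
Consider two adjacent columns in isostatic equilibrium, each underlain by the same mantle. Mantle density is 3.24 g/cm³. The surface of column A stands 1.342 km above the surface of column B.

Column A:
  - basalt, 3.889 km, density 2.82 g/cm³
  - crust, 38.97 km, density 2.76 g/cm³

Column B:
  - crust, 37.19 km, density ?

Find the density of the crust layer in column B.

2.81 g/cm³

Take the compensation level at the base of the deeper column (depth z_c below the surface of column A) and equate Σ ρ_i t_i down to z_c; mantle fills any gap and the z_c terms cancel.
Column A: 3.889×2.82 + 38.97×2.76 + (z_c − 42.859)×3.24
Column B: 1.342×0 + 37.19×ρ + (z_c − 1.342 − 37.19)×3.24
The z_c×3.24 term appears on both sides and cancels. Collect the known terms of each column as K = Σ(ρt)_known − 3.24 × (depth of known layers): K_A = 118.52418 − 3.24×42.859 = −20.33898; K_B = 0 − 3.24×(1.342 + 37.19) = −124.84368.
Balance: K_A = K_B + 37.19×ρ, so ρ = (K_A − K_B)/37.19 = 104.505/37.19 = 2.81 g/cm³.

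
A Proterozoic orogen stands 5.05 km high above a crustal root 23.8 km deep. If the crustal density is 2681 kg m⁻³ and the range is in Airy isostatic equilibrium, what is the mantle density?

Airy balance: ρ_c h = (ρ_m − ρ_c) r → ρ_m = ρ_c (1 + h/r).
ρ_m = 2681 × (1 + 5.05 km/23.8 km) = 3250 kg m⁻³.

3250 kg m⁻³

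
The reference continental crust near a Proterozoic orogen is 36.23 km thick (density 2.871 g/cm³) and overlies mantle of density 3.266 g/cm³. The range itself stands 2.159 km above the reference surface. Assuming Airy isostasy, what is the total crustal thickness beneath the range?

54.1 km

Root depth r = h ρ_c / (ρ_m − ρ_c) = 2.159 km × 2.871 / 0.395 = 15.69 km.
Total thickness = T + h + r = 36.23 km + 2.159 km + 15.69 km = 54.1 km.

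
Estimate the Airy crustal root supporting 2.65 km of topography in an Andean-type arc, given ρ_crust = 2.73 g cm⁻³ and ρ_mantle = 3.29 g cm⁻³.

12.9 km

In Airy isostatic equilibrium: the weight of the topography is balanced by the buoyancy of the root, ρ_c h = (ρ_m − ρ_c) r.
r = h · ρ_c / (ρ_m − ρ_c) = 2.65 km × 2.73 / (3.29 − 2.73) = 12.9 km.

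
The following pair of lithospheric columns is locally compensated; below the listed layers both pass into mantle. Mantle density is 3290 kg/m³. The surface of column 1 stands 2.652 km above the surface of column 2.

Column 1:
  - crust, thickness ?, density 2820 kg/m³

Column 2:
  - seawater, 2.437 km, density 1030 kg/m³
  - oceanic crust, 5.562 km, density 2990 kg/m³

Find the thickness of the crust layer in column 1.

33.8 km

Take the compensation level at the base of the deeper column (depth z_c below the surface of column 1) and equate Σ ρ_i t_i down to z_c; mantle fills any gap and the z_c terms cancel.
Column 1: x×2820 + (z_c − 0 − x)×3290
Column 2: 2.652×0 + 2.437×1030 + 5.562×2990 + (z_c − 2.652 − 7.999)×3290
The z_c×3290 term appears on both sides and cancels. Collect the known terms of each column as K = Σ(ρt)_known − 3290 × (depth of known layers): K_1 = 0 − 3290×0 = 0; K_2 = 19140.49 − 3290×(2.652 + 7.999) = −15901.3.
Balance: K_1 − x×(3290 − 2820) = K_2, so x = (K_1 − K_2)/(3290 − 2820) = 15901.3/470 = 33.8 km.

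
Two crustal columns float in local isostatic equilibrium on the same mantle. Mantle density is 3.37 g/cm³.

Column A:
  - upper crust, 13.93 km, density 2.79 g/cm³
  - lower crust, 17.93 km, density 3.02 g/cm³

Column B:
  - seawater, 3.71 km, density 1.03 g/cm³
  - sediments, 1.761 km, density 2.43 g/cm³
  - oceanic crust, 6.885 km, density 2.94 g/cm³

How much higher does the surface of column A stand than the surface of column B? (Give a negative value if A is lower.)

0.314 km

For any compensation level in the mantle, the mantle terms cancel and isostasy reduces to e = (Σt_A − Σt_B) − (Σ(ρt)_A − Σ(ρt)_B) / ρ_m.
Σt_A = 31.86 km; Σt_B = 12.356 km; Σ(ρt)_A = 93.0133; Σ(ρt)_B = 28.34243 (in km·g/cm³).
e = (31.86 − 12.356) − (93.0133 − 28.34243) / 3.37 = 0.314 km.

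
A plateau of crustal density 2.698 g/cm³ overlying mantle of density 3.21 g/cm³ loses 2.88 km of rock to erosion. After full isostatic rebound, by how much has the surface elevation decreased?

0.459 km

Rebound u = e ρ_c/ρ_m = 2.88 km × 2.698/3.21 = 2.421 km.
Net surface drop = e − u = 2.88 km − 2.421 km = e (ρ_m − ρ_c)/ρ_m = 0.459 km.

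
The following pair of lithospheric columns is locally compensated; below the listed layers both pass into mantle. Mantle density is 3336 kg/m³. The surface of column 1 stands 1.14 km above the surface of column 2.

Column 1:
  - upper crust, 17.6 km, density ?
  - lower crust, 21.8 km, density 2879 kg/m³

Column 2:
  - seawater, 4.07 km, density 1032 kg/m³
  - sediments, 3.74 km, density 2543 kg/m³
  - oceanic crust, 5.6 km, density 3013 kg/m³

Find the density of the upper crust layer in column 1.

2880 kg/m³

Take the compensation level at the base of the deeper column (depth z_c below the surface of column 1) and equate Σ ρ_i t_i down to z_c; mantle fills any gap and the z_c terms cancel.
Column 1: 17.6×ρ + 21.8×2879 + (z_c − 39.4)×3336
Column 2: 1.14×0 + 4.07×1032 + 3.74×2543 + 5.6×3013 + (z_c − 1.14 − 13.41)×3336
The z_c×3336 term appears on both sides and cancels. Collect the known terms of each column as K = Σ(ρt)_known − 3336 × (depth of known layers): K_1 = 62762.2 − 3336×39.4 = −68676.2; K_2 = 30583.86 − 3336×(1.14 + 13.41) = −17954.94.
Balance: K_1 + 17.6×ρ = K_2, so ρ = (K_2 − K_1)/17.6 = 50721.3/17.6 = 2880 kg/m³.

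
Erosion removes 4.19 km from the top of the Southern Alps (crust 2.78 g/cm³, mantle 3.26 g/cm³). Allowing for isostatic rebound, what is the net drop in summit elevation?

0.617 km

Rebound u = e ρ_c/ρ_m = 4.19 km × 2.78/3.26 = 3.573 km.
Net surface drop = e − u = 4.19 km − 3.573 km = e (ρ_m − ρ_c)/ρ_m = 0.617 km.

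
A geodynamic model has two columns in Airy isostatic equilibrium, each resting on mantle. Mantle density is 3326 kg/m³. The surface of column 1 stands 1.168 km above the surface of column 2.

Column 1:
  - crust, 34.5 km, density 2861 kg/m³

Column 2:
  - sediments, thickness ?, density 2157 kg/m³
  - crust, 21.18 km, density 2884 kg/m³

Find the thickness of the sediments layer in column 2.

Take the compensation level at the base of the deeper column (depth z_c below the surface of column 1) and equate Σ ρ_i t_i down to z_c; mantle fills any gap and the z_c terms cancel.
Column 1: 34.5×2861 + (z_c − 34.5)×3326
Column 2: 1.168×0 + x×2157 + 21.18×2884 + (z_c − 1.168 − 21.18 − x)×3326
The z_c×3326 term appears on both sides and cancels. Collect the known terms of each column as K = Σ(ρt)_known − 3326 × (depth of known layers): K_1 = 98704.5 − 3326×34.5 = −16042.5; K_2 = 61083.12 − 3326×(1.168 + 21.18) = −13246.328.
Balance: K_1 = K_2 − x×(3326 − 2157), so x = (K_2 − K_1)/(3326 − 2157) = 2796.17/1169 = 2.39 km.

2.39 km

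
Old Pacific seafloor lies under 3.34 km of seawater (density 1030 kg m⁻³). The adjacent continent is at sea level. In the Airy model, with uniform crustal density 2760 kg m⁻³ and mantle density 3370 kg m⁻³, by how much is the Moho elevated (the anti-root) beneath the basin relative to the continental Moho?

9.47 km

In Airy isostatic equilibrium: replacing crust with seawater at the top is compensated by replacing crust with mantle at the base: d (ρ_c − ρ_w) = a (ρ_m − ρ_c).
a = d (ρ_c − ρ_w)/(ρ_m − ρ_c) = 3.34 km × 1730/610 = 9.47 km.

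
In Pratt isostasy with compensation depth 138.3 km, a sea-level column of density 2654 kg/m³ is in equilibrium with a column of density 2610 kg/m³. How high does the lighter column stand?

2.33 km

ρ_ref D = ρ (D + h) → h = D (ρ_ref − ρ)/ρ.
h = 138.3 km × (2654 − 2610)/2610 = 2.33 km.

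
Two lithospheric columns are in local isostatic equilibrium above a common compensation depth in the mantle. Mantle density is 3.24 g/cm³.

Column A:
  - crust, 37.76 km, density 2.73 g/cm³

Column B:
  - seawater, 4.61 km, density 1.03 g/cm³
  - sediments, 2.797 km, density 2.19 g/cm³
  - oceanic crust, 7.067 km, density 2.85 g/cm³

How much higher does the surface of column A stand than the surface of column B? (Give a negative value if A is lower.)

1.04 km

For any compensation level in the mantle, the mantle terms cancel and isostasy reduces to e = (Σt_A − Σt_B) − (Σ(ρt)_A − Σ(ρt)_B) / ρ_m.
Σt_A = 37.76 km; Σt_B = 14.474 km; Σ(ρt)_A = 103.0848; Σ(ρt)_B = 31.01468 (in km·g/cm³).
e = (37.76 − 14.474) − (103.0848 − 31.01468) / 3.24 = 1.04 km.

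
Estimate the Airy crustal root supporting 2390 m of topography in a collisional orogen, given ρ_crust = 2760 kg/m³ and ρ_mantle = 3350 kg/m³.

Isostatic balance requires: the weight of the topography is balanced by the buoyancy of the root, ρ_c h = (ρ_m − ρ_c) r.
r = h · ρ_c / (ρ_m − ρ_c) = 2390 m × 2760 / (3350 − 2760) = 11200 m.

11200 m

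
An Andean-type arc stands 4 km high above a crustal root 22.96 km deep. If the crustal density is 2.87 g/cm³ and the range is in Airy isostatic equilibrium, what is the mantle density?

3.37 g/cm³

Airy balance: ρ_c h = (ρ_m − ρ_c) r → ρ_m = ρ_c (1 + h/r).
ρ_m = 2.87 × (1 + 4 km/22.96 km) = 3.37 g/cm³.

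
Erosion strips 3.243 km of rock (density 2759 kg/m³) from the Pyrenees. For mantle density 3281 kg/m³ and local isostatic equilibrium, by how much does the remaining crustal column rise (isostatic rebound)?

2.73 km

Unloading: uplift u = e ρ_c/ρ_m = 3.243 km × 2759/3281 = 2.73 km.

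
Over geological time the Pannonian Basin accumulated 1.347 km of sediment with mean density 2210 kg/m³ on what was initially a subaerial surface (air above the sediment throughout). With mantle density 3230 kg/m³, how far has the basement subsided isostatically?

Subaerial load: s = t ρ_sed / ρ_m = 1.347 km × 2210/3230 = 0.922 km.

0.922 km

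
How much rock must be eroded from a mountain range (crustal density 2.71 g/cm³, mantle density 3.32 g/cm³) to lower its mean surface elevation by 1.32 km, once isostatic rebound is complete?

Net drop Δ = e − u = e − e ρ_c/ρ_m = e (ρ_m − ρ_c)/ρ_m.
e = Δ ρ_m/(ρ_m − ρ_c) = 1.32 km × 3.32/0.61 = 7.18 km.

7.18 km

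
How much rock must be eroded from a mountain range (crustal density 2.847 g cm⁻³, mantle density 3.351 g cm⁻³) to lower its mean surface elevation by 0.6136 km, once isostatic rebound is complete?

Net drop Δ = e − u = e − e ρ_c/ρ_m = e (ρ_m − ρ_c)/ρ_m.
e = Δ ρ_m/(ρ_m − ρ_c) = 0.6136 km × 3.351/0.504 = 4.08 km.

4.08 km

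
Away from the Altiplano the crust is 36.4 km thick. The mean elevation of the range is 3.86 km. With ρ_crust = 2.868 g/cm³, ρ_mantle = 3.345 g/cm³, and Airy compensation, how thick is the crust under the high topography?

Root depth r = h ρ_c / (ρ_m − ρ_c) = 3.86 km × 2.868 / 0.477 = 23.21 km.
Total thickness = T + h + r = 36.4 km + 3.86 km + 23.21 km = 63.5 km.

63.5 km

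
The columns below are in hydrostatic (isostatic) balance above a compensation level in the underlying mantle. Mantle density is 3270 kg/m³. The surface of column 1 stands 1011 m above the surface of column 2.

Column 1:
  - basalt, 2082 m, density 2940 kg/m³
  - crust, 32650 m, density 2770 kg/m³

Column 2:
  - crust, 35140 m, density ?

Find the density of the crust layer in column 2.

Take the compensation level at the base of the deeper column (depth z_c below the surface of column 1) and equate Σ ρ_i t_i down to z_c; mantle fills any gap and the z_c terms cancel.
Column 1: 2082×2940 + 32650×2770 + (z_c − 34732)×3270
Column 2: 1011×0 + 35140×ρ + (z_c − 1011 − 35140)×3270
The z_c×3270 term appears on both sides and cancels. Collect the known terms of each column as K = Σ(ρt)_known − 3270 × (depth of known layers): K_1 = 96561580 − 3270×34732 = −17012060; K_2 = 0 − 3270×(1011 + 35140) = −118213770.
Balance: K_1 = K_2 + 35140×ρ, so ρ = (K_1 − K_2)/35140 = 101202000/35140 = 2880 kg/m³.

2880 kg/m³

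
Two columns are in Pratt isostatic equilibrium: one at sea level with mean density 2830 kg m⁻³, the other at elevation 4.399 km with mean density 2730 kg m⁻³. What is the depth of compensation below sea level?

120 km

ρ_ref D = ρ (D + h) → D (ρ_ref − ρ) = ρ h.
D = ρ h/(ρ_ref − ρ) = 2730 × 4.399 km/(2830 − 2730) = 120 km.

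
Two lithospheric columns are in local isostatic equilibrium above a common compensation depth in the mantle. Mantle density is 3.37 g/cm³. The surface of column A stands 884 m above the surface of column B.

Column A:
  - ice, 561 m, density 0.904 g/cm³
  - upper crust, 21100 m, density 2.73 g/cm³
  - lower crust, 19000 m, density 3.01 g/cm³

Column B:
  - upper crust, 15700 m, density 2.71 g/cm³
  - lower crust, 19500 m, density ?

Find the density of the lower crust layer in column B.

2.94 g/cm³

Take the compensation level at the base of the deeper column (depth z_c below the surface of column A) and equate Σ ρ_i t_i down to z_c; mantle fills any gap and the z_c terms cancel.
Column A: 561×0.904 + 21100×2.73 + 19000×3.01 + (z_c − 40661)×3.37
Column B: 884×0 + 15700×2.71 + 19500×ρ + (z_c − 884 − 35200)×3.37
The z_c×3.37 term appears on both sides and cancels. Collect the known terms of each column as K = Σ(ρt)_known − 3.37 × (depth of known layers): K_A = 115300.144 − 3.37×40661 = −21727.426; K_B = 42547 − 3.37×(884 + 35200) = −79056.08.
Balance: K_A = K_B + 19500×ρ, so ρ = (K_A − K_B)/19500 = 57328.7/19500 = 2.94 g/cm³.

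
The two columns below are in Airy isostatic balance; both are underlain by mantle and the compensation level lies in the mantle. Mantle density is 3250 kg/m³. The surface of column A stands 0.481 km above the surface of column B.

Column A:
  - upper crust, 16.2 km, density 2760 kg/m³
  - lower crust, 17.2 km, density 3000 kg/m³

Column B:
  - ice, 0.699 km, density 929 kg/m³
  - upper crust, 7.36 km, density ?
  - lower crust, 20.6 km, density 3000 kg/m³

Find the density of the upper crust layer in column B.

2720 kg/m³

Take the compensation level at the base of the deeper column (depth z_c below the surface of column A) and equate Σ ρ_i t_i down to z_c; mantle fills any gap and the z_c terms cancel.
Column A: 16.2×2760 + 17.2×3000 + (z_c − 33.4)×3250
Column B: 0.481×0 + 0.699×929 + 7.36×ρ + 20.6×3000 + (z_c − 0.481 − 28.659)×3250
The z_c×3250 term appears on both sides and cancels. Collect the known terms of each column as K = Σ(ρt)_known − 3250 × (depth of known layers): K_A = 96312 − 3250×33.4 = −12238; K_B = 62449.371 − 3250×(0.481 + 28.659) = −32255.629.
Balance: K_A = K_B + 7.36×ρ, so ρ = (K_A − K_B)/7.36 = 20017.6/7.36 = 2720 kg/m³.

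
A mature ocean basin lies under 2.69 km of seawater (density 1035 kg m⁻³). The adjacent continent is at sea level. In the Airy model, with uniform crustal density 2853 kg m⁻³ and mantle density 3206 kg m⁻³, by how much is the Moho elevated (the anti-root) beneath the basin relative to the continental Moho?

13.9 km

Equating mass per unit area of the two columns: replacing crust with seawater at the top is compensated by replacing crust with mantle at the base: d (ρ_c − ρ_w) = a (ρ_m − ρ_c).
a = d (ρ_c − ρ_w)/(ρ_m − ρ_c) = 2.69 km × 1818/353 = 13.9 km.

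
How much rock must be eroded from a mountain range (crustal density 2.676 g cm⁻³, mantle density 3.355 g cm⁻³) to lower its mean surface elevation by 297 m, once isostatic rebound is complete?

Net drop Δ = e − u = e − e ρ_c/ρ_m = e (ρ_m − ρ_c)/ρ_m.
e = Δ ρ_m/(ρ_m − ρ_c) = 297 m × 3.355/0.679 = 1470 m.

1470 m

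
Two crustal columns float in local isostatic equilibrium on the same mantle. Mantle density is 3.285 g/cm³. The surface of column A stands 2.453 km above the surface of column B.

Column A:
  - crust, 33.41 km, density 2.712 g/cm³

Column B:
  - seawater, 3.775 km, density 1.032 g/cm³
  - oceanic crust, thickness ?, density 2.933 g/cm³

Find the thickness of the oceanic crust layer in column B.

Take the compensation level at the base of the deeper column (depth z_c below the surface of column A) and equate Σ ρ_i t_i down to z_c; mantle fills any gap and the z_c terms cancel.
Column A: 33.41×2.712 + (z_c − 33.41)×3.285
Column B: 2.453×0 + 3.775×1.032 + x×2.933 + (z_c − 2.453 − 3.775 − x)×3.285
The z_c×3.285 term appears on both sides and cancels. Collect the known terms of each column as K = Σ(ρt)_known − 3.285 × (depth of known layers): K_A = 90.60792 − 3.285×33.41 = −19.14393; K_B = 3.8958 − 3.285×(2.453 + 3.775) = −16.56318.
Balance: K_A = K_B − x×(3.285 − 2.933), so x = (K_B − K_A)/(3.285 − 2.933) = 2.58075/0.352 = 7.33 km.

7.33 km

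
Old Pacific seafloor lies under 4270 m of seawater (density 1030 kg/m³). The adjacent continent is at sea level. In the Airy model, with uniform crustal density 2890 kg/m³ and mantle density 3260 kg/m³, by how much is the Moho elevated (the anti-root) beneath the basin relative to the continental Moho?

For local isostatic compensation: replacing crust with seawater at the top is compensated by replacing crust with mantle at the base: d (ρ_c − ρ_w) = a (ρ_m − ρ_c).
a = d (ρ_c − ρ_w)/(ρ_m − ρ_c) = 4270 m × 1860/370 = 21500 m.

21500 m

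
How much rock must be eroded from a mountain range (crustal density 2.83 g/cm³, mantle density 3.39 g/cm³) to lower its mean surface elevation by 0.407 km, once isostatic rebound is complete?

Net drop Δ = e − u = e − e ρ_c/ρ_m = e (ρ_m − ρ_c)/ρ_m.
e = Δ ρ_m/(ρ_m − ρ_c) = 0.407 km × 3.39/0.56 = 2.46 km.

2.46 km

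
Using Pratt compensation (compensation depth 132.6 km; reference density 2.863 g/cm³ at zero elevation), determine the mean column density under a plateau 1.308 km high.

2.84 g/cm³

Pratt balance: ρ_ref D = ρ (D + h).
ρ = ρ_ref D/(D + h) = 2.863 × 132.6 km/(132.6 km + 1.308 km) = 2.84 g/cm³.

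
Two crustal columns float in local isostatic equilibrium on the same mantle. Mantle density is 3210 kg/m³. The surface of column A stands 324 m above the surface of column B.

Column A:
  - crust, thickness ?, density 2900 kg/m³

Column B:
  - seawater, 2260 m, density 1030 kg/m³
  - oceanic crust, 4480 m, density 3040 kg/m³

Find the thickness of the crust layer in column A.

21700 m

Take the compensation level at the base of the deeper column (depth z_c below the surface of column A) and equate Σ ρ_i t_i down to z_c; mantle fills any gap and the z_c terms cancel.
Column A: x×2900 + (z_c − 0 − x)×3210
Column B: 324×0 + 2260×1030 + 4480×3040 + (z_c − 324 − 6740)×3210
The z_c×3210 term appears on both sides and cancels. Collect the known terms of each column as K = Σ(ρt)_known − 3210 × (depth of known layers): K_A = 0 − 3210×0 = 0; K_B = 15947000 − 3210×(324 + 6740) = −6728440.
Balance: K_A − x×(3210 − 2900) = K_B, so x = (K_A − K_B)/(3210 − 2900) = 6728440/310 = 21700 m.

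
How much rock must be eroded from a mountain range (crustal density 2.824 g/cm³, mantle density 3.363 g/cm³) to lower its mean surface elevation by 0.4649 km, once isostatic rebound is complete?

Net drop Δ = e − u = e − e ρ_c/ρ_m = e (ρ_m − ρ_c)/ρ_m.
e = Δ ρ_m/(ρ_m − ρ_c) = 0.4649 km × 3.363/0.539 = 2.9 km.

2.9 km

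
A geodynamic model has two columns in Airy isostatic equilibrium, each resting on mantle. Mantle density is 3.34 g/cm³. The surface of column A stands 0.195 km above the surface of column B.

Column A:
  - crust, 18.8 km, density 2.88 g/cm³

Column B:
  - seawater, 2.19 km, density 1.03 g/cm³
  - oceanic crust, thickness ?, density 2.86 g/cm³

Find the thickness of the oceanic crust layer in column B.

6.12 km

Take the compensation level at the base of the deeper column (depth z_c below the surface of column A) and equate Σ ρ_i t_i down to z_c; mantle fills any gap and the z_c terms cancel.
Column A: 18.8×2.88 + (z_c − 18.8)×3.34
Column B: 0.195×0 + 2.19×1.03 + x×2.86 + (z_c − 0.195 − 2.19 − x)×3.34
The z_c×3.34 term appears on both sides and cancels. Collect the known terms of each column as K = Σ(ρt)_known − 3.34 × (depth of known layers): K_A = 54.144 − 3.34×18.8 = −8.648; K_B = 2.2557 − 3.34×(0.195 + 2.19) = −5.7102.
Balance: K_A = K_B − x×(3.34 − 2.86), so x = (K_B − K_A)/(3.34 − 2.86) = 2.9378/0.48 = 6.12 km.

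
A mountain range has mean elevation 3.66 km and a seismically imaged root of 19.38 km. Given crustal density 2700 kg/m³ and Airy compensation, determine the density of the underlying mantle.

Airy balance: ρ_c h = (ρ_m − ρ_c) r → ρ_m = ρ_c (1 + h/r).
ρ_m = 2700 × (1 + 3.66 km/19.38 km) = 3210 kg/m³.

3210 kg/m³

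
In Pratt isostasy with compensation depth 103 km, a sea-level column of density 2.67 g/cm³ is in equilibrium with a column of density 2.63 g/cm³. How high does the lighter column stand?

1.57 km

ρ_ref D = ρ (D + h) → h = D (ρ_ref − ρ)/ρ.
h = 103 km × (2.67 − 2.63)/2.63 = 1.57 km.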